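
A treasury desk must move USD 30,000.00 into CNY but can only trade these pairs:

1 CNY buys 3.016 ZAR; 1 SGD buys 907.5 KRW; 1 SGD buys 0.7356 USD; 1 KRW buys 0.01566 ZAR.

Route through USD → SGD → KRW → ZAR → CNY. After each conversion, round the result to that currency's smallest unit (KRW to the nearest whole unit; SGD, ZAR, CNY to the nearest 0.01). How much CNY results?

USD 30,000.00 ÷ 0.7356 = SGD 40,783.03
SGD 40,783.03 × 907.5 = KRW 37,010,600
KRW 37,010,600 × 0.01566 = ZAR 579,586.00
ZAR 579,586.00 ÷ 3.016 = CNY 192,170.42

CNY 192,170.42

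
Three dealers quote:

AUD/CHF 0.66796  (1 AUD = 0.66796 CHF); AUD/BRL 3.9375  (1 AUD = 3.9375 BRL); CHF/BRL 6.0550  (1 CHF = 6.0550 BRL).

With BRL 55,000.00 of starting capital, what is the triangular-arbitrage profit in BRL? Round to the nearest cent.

Profitable loop is BRL → AUD → CHF → BRL:
BRL 55,000.00 ÷ 3.9375 = AUD 13,968.25
AUD 13,968.25 × 0.66796 = CHF 9,330.23
CHF 9,330.23 × 6.0550 = BRL 56,494.57
Profit = BRL 56,494.57 − BRL 55,000.00

Profit: BRL 1,494.57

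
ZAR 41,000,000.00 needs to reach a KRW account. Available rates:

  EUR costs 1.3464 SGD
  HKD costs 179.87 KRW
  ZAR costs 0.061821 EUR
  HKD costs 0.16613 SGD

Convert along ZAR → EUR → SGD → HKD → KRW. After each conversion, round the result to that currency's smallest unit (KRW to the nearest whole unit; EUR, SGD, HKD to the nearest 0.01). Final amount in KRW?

KRW 3,694,916,727

ZAR 41,000,000.00 × 0.061821 = EUR 2,534,661.00
EUR 2,534,661.00 × 1.3464 = SGD 3,412,667.57
SGD 3,412,667.57 ÷ 0.16613 = HKD 20,542,151.15
HKD 20,542,151.15 × 179.87 = KRW 3,694,916,727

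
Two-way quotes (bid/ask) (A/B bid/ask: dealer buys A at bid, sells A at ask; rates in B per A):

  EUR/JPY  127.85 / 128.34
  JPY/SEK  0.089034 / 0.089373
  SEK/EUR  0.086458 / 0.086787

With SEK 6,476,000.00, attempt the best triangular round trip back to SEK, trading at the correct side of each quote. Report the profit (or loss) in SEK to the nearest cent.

Net profit: SEK 29,546.61

Best loop SEK → JPY → EUR → SEK:
SEK 6,476,000.00 ÷ 0.089373 (buy JPY at ask) = JPY 72,460,363
JPY 72,460,363 ÷ 128.34 (buy EUR at ask) = EUR 564,596.87
EUR 564,596.87 ÷ 0.086787 (buy SEK at ask) = SEK 6,505,546.61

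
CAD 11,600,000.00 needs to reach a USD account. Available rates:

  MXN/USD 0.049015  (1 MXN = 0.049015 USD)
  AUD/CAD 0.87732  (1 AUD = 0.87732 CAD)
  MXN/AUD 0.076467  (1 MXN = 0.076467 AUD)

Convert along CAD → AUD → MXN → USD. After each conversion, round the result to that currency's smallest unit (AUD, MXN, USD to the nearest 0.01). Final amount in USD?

CAD 11,600,000.00 ÷ 0.87732 = AUD 13,222,085.44
AUD 13,222,085.44 ÷ 0.076467 = MXN 172,912,307.79
MXN 172,912,307.79 × 0.049015 = USD 8,475,296.77

USD 8,475,296.77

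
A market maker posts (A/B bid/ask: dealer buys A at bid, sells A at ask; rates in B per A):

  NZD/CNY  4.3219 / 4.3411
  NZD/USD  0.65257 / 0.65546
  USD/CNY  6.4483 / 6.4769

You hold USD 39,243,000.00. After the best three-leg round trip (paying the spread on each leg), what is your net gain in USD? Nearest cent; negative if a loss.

Best loop USD → NZD → CNY → USD:
USD 39,243,000.00 ÷ 0.65546 (buy NZD at ask) = NZD 59,870,930.34
NZD 59,870,930.34 × 4.3219 (sell NZD at bid) = CNY 258,756,173.83
CNY 258,756,173.83 ÷ 6.4769 (buy USD at ask) = USD 39,950,620.49

Net profit: USD 707,620.49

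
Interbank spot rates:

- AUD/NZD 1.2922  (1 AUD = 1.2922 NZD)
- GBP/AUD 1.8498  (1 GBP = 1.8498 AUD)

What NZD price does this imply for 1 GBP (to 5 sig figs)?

1 GBP × 1.8498 = 1.8498 AUD
1.8498 AUD × 1.2922 = 2.39031 NZD

GBP/NZD = 2.3903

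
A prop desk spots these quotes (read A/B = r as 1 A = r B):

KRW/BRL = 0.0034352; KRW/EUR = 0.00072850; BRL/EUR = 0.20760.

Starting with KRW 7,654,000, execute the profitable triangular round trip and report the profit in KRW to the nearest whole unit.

Profit: KRW 164,774

Profitable loop is KRW → EUR → BRL → KRW:
KRW 7,654,000 × 0.00072850 = EUR 5,575.94
EUR 5,575.94 ÷ 0.20760 = BRL 26,859.05
BRL 26,859.05 ÷ 0.0034352 = KRW 7,818,774
Profit = KRW 7,818,774 − KRW 7,654,000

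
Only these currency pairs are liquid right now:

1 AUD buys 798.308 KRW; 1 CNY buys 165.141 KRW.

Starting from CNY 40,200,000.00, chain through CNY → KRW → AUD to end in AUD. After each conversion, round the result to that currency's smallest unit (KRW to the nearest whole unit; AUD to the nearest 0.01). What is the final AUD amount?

AUD 8,315,923.43

CNY 40,200,000.00 × 165.141 = KRW 6,638,668,200
KRW 6,638,668,200 ÷ 798.308 = AUD 8,315,923.43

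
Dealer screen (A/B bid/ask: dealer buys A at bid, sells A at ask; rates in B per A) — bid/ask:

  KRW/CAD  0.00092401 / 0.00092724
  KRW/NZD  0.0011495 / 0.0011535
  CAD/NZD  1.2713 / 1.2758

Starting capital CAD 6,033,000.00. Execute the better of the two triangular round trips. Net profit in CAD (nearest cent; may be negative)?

Best loop CAD → NZD → KRW → CAD:
CAD 6,033,000.00 × 1.2713 (sell CAD at bid) = NZD 7,669,752.90
NZD 7,669,752.90 ÷ 0.0011535 (buy KRW at ask) = KRW 6,649,113,914
KRW 6,649,113,914 × 0.00092401 (sell KRW at bid) = CAD 6,143,847.75

Net profit: CAD 110,847.75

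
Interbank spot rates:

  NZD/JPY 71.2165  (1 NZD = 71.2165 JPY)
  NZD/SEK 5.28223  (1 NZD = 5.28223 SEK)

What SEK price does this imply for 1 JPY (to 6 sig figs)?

JPY/SEK = 0.0741714

1 JPY ÷ 71.2165 = 0.0140417 NZD
0.0140417 NZD × 5.28223 = 0.0741714 SEK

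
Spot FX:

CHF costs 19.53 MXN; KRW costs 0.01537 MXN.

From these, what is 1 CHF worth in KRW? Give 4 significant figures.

CHF/KRW = 1271

1 CHF × 19.53 = 19.53 MXN
19.53 MXN ÷ 0.01537 = 1270.66 KRW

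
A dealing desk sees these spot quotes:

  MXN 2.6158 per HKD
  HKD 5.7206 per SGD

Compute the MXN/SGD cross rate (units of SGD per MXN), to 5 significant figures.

MXN/SGD = 0.066827

1 MXN ÷ 2.6158 = 0.382292 HKD
0.382292 HKD ÷ 5.7206 = 0.0668273 SGD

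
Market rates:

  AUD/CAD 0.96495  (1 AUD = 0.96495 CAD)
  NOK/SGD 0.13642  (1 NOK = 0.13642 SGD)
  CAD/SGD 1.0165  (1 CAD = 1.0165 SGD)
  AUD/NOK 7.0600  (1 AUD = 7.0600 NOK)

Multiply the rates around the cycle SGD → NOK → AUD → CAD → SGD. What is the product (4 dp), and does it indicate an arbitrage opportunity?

Around SGD → NOK → AUD → CAD → SGD: 1 ÷ 0.13642 ÷ 7.0600 × 0.96495 × 1.0165 = 1.018426
Product > 1; profitable direction is SGD → NOK → AUD → CAD → SGD.

1.0184 (arbitrage exists)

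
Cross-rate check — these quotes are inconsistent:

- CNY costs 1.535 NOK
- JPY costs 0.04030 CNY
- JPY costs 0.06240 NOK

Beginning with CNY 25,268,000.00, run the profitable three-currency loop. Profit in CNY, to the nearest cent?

Profitable loop is CNY → JPY → NOK → CNY:
CNY 25,268,000.00 ÷ 0.04030 = JPY 626,997,519
JPY 626,997,519 × 0.06240 = NOK 39,124,645.16
NOK 39,124,645.16 ÷ 1.535 = CNY 25,488,368.18
Profit = CNY 25,488,368.18 − CNY 25,268,000.00

Profit: CNY 220,368.18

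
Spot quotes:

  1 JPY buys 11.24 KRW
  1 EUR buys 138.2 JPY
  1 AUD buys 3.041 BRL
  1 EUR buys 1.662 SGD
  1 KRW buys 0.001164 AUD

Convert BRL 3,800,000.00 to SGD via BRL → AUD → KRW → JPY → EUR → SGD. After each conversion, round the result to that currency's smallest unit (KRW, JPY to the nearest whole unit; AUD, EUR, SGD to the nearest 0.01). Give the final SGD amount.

SGD 1,148,605.42

BRL 3,800,000.00 ÷ 3.041 = AUD 1,249,588.95
AUD 1,249,588.95 ÷ 0.001164 = KRW 1,073,530,026
KRW 1,073,530,026 ÷ 11.24 = JPY 95,509,789
JPY 95,509,789 ÷ 138.2 = EUR 691,098.33
EUR 691,098.33 × 1.662 = SGD 1,148,605.42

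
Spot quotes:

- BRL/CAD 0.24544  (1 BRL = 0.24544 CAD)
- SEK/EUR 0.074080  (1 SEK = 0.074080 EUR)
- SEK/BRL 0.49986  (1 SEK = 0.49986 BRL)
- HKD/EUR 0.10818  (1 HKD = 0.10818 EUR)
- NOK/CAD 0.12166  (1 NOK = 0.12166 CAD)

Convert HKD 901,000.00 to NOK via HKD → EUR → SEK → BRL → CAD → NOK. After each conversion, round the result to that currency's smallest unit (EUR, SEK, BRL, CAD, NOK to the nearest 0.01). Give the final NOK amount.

NOK 1,326,834.37

HKD 901,000.00 × 0.10818 = EUR 97,470.18
EUR 97,470.18 ÷ 0.074080 = SEK 1,315,742.17
SEK 1,315,742.17 × 0.49986 = BRL 657,686.88
BRL 657,686.88 × 0.24544 = CAD 161,422.67
CAD 161,422.67 ÷ 0.12166 = NOK 1,326,834.37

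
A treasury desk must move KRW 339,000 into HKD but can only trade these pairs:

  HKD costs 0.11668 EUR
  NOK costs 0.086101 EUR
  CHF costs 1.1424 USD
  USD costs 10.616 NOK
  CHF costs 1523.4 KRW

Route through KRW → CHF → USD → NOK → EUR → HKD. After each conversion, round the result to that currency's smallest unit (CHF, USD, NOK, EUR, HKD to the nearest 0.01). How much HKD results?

HKD 1,991.52

KRW 339,000 ÷ 1523.4 = CHF 222.53
CHF 222.53 × 1.1424 = USD 254.22
USD 254.22 × 10.616 = NOK 2,698.80
NOK 2,698.80 × 0.086101 = EUR 232.37
EUR 232.37 ÷ 0.11668 = HKD 1,991.52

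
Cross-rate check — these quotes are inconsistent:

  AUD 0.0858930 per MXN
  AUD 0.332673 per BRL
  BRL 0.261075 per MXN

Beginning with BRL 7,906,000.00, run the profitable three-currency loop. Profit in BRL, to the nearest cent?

Profit: BRL 88,326.47

Profitable loop is BRL → AUD → MXN → BRL:
BRL 7,906,000.00 × 0.332673 = AUD 2,630,112.74
AUD 2,630,112.74 ÷ 0.0858930 = MXN 30,620,804.23
MXN 30,620,804.23 × 0.261075 = BRL 7,994,326.47
Profit = BRL 7,994,326.47 − BRL 7,906,000.00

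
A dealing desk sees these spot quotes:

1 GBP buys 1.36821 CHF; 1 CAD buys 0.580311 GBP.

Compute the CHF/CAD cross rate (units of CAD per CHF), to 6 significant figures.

1 CHF ÷ 1.36821 = 0.730882 GBP
0.730882 GBP ÷ 0.580311 = 1.25947 CAD

CHF/CAD = 1.25947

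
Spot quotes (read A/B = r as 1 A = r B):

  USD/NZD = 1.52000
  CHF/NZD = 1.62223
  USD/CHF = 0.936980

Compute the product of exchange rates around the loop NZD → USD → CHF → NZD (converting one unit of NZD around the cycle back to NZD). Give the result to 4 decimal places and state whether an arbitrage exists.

1.0000 (no arbitrage)

Around NZD → USD → CHF → NZD: 1 ÷ 1.52000 × 0.936980 × 1.62223 = 0.999998
Product ≈ 1 (deviation 0.000%, within rounding noise).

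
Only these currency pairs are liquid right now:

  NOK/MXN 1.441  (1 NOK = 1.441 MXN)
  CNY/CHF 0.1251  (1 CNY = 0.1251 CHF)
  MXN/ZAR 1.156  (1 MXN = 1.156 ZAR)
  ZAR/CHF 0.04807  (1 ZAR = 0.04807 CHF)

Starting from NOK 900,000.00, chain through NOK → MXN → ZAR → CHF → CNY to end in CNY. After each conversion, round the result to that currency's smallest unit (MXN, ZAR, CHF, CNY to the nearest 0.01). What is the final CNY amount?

CNY 576,077.78

NOK 900,000.00 × 1.441 = MXN 1,296,900.00
MXN 1,296,900.00 × 1.156 = ZAR 1,499,216.40
ZAR 1,499,216.40 × 0.04807 = CHF 72,067.33
CHF 72,067.33 ÷ 0.1251 = CNY 576,077.78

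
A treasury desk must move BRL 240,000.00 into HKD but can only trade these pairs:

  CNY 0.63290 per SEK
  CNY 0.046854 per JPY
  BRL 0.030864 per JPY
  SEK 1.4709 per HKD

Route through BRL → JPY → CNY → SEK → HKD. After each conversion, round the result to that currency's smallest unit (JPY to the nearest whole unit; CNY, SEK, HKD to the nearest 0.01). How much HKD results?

HKD 391,369.95

BRL 240,000.00 ÷ 0.030864 = JPY 7,776,050
JPY 7,776,050 × 0.046854 = CNY 364,339.05
CNY 364,339.05 ÷ 0.63290 = SEK 575,666.06
SEK 575,666.06 ÷ 1.4709 = HKD 391,369.95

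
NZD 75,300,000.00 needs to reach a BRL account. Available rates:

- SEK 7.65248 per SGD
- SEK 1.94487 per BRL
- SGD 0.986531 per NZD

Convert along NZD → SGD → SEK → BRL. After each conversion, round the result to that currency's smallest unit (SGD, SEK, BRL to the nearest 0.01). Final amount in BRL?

BRL 292,292,275.91

NZD 75,300,000.00 × 0.986531 = SGD 74,285,784.30
SGD 74,285,784.30 × 7.65248 = SEK 568,470,478.64
SEK 568,470,478.64 ÷ 1.94487 = BRL 292,292,275.91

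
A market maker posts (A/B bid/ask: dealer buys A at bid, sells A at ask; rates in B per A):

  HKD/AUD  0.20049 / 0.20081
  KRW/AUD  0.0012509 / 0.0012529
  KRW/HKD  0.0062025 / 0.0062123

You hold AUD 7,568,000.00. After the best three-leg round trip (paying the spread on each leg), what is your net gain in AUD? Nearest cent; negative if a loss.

Best loop AUD → HKD → KRW → AUD:
AUD 7,568,000.00 ÷ 0.20081 (buy HKD at ask) = HKD 37,687,366.17
HKD 37,687,366.17 ÷ 0.0062123 (buy KRW at ask) = KRW 6,066,572,150
KRW 6,066,572,150 × 0.0012509 (sell KRW at bid) = AUD 7,588,675.10

Net profit: AUD 20,675.10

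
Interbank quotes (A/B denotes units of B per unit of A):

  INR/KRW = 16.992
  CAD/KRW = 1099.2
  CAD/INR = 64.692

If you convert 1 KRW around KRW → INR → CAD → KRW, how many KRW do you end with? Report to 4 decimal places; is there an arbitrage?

Around KRW → INR → CAD → KRW: 1 ÷ 16.992 ÷ 64.692 × 1099.2 = 0.999958
Product ≈ 1 (deviation 0.004%, within rounding noise).

1.0000 (no arbitrage)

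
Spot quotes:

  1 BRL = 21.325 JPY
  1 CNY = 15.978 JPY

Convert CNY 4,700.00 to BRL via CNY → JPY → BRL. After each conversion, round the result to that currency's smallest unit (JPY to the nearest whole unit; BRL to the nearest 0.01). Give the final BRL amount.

BRL 3,521.55

CNY 4,700.00 × 15.978 = JPY 75,097
JPY 75,097 ÷ 21.325 = BRL 3,521.55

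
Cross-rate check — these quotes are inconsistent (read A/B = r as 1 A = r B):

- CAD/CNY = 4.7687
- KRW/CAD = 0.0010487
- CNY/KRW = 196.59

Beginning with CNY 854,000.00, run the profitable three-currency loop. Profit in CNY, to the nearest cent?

Profit: CNY 14,650.71

Profitable loop is CNY → CAD → KRW → CNY:
CNY 854,000.00 ÷ 4.7687 = CAD 179,084.45
CAD 179,084.45 ÷ 0.0010487 = KRW 170,768,043
KRW 170,768,043 ÷ 196.59 = CNY 868,650.71
Profit = CNY 868,650.71 − CNY 854,000.00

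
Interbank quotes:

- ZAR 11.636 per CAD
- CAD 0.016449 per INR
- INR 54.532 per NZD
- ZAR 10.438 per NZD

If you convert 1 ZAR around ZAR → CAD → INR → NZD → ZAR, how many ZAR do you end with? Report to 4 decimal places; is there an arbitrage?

1.0001 (no arbitrage)

Around ZAR → CAD → INR → NZD → ZAR: 1 ÷ 11.636 ÷ 0.016449 ÷ 54.532 × 10.438 = 1.000052
Product ≈ 1 (deviation 0.005%, within rounding noise).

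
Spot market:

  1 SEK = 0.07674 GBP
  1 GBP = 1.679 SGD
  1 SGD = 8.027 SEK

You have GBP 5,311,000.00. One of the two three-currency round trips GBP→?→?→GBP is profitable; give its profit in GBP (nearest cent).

Profit: GBP 181,904.59

Profitable loop is GBP → SGD → SEK → GBP:
GBP 5,311,000.00 × 1.679 = SGD 8,917,169.00
SGD 8,917,169.00 × 8.027 = SEK 71,578,115.56
SEK 71,578,115.56 × 0.07674 = GBP 5,492,904.59
Profit = GBP 5,492,904.59 − GBP 5,311,000.00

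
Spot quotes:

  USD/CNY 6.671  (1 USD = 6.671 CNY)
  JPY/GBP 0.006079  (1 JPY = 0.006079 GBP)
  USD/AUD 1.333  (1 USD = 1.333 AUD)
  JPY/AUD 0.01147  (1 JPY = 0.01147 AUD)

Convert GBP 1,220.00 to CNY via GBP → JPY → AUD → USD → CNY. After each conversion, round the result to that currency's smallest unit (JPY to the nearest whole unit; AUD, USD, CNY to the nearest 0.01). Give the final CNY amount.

CNY 11,520.02

GBP 1,220.00 ÷ 0.006079 = JPY 200,691
JPY 200,691 × 0.01147 = AUD 2,301.93
AUD 2,301.93 ÷ 1.333 = USD 1,726.88
USD 1,726.88 × 6.671 = CNY 11,520.02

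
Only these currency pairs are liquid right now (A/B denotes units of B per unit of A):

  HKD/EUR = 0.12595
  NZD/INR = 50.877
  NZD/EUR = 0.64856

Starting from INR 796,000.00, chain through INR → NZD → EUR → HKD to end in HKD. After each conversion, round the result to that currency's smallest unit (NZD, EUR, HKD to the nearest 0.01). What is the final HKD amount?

HKD 80,564.51

INR 796,000.00 ÷ 50.877 = NZD 15,645.58
NZD 15,645.58 × 0.64856 = EUR 10,147.10
EUR 10,147.10 ÷ 0.12595 = HKD 80,564.51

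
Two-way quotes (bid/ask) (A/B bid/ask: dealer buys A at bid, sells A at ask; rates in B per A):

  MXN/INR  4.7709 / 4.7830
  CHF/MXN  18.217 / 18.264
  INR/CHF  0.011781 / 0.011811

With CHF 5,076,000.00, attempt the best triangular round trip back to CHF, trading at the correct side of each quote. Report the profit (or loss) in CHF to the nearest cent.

Net profit: CHF 121,337.76

Best loop CHF → MXN → INR → CHF:
CHF 5,076,000.00 × 18.217 (sell CHF at bid) = MXN 92,469,492.00
MXN 92,469,492.00 × 4.7709 (sell MXN at bid) = INR 441,162,699.38
INR 441,162,699.38 × 0.011781 (sell INR at bid) = CHF 5,197,337.76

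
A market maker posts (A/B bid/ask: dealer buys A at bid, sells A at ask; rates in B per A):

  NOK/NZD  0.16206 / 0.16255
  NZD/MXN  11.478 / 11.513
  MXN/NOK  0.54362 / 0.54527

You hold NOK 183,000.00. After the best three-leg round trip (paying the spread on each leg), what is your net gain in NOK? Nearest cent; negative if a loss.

Net profit: NOK 2,049.78

Best loop NOK → NZD → MXN → NOK:
NOK 183,000.00 × 0.16206 (sell NOK at bid) = NZD 29,656.98
NZD 29,656.98 × 11.478 (sell NZD at bid) = MXN 340,402.82
MXN 340,402.82 × 0.54362 (sell MXN at bid) = NOK 185,049.78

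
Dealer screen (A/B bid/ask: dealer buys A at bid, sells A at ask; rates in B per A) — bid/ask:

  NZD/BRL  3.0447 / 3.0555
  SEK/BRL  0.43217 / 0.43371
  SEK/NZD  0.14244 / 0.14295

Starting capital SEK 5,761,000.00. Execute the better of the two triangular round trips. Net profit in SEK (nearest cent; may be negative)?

Net result: SEK -304.61 (no profitable arbitrage after spreads)

Best loop SEK → NZD → BRL → SEK:
SEK 5,761,000.00 × 0.14244 (sell SEK at bid) = NZD 820,596.84
NZD 820,596.84 × 3.0447 (sell NZD at bid) = BRL 2,498,471.20
BRL 2,498,471.20 ÷ 0.43371 (buy SEK at ask) = SEK 5,760,695.39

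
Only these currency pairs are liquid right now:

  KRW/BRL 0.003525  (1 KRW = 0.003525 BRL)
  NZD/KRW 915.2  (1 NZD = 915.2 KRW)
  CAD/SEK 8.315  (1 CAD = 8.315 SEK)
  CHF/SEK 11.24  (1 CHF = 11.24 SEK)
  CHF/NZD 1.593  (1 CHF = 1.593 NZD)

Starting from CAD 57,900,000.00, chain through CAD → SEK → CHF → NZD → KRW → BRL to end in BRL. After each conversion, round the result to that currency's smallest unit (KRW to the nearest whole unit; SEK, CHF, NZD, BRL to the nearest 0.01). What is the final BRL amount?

CAD 57,900,000.00 × 8.315 = SEK 481,438,500.00
SEK 481,438,500.00 ÷ 11.24 = CHF 42,832,606.76
CHF 42,832,606.76 × 1.593 = NZD 68,232,342.57
NZD 68,232,342.57 × 915.2 = KRW 62,446,239,920
KRW 62,446,239,920 × 0.003525 = BRL 220,122,995.72

BRL 220,122,995.72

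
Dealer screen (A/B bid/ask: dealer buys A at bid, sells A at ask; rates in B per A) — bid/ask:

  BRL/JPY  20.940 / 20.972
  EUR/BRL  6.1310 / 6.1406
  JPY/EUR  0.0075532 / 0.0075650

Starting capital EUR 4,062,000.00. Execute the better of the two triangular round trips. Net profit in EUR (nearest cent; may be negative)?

Best loop EUR → JPY → BRL → EUR:
EUR 4,062,000.00 ÷ 0.0075650 (buy JPY at ask) = JPY 536,946,464
JPY 536,946,464 ÷ 20.972 (buy BRL at ask) = BRL 25,603,016.59
BRL 25,603,016.59 ÷ 6.1406 (buy EUR at ask) = EUR 4,169,464.97

Net profit: EUR 107,464.97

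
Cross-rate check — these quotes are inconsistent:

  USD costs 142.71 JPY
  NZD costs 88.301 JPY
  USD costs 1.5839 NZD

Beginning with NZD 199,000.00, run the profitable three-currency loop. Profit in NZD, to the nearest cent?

Profit: NZD 4,055.19

Profitable loop is NZD → USD → JPY → NZD:
NZD 199,000.00 ÷ 1.5839 = USD 125,639.24
USD 125,639.24 × 142.71 = JPY 17,929,977
JPY 17,929,977 ÷ 88.301 = NZD 203,055.19
Profit = NZD 203,055.19 − NZD 199,000.00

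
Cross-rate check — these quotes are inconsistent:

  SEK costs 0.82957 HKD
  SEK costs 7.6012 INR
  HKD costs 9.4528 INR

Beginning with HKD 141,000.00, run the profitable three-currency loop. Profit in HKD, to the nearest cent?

Profit: HKD 4,462.30

Profitable loop is HKD → INR → SEK → HKD:
HKD 141,000.00 × 9.4528 = INR 1,332,844.80
INR 1,332,844.80 ÷ 7.6012 = SEK 175,346.63
SEK 175,346.63 × 0.82957 = HKD 145,462.30
Profit = HKD 145,462.30 − HKD 141,000.00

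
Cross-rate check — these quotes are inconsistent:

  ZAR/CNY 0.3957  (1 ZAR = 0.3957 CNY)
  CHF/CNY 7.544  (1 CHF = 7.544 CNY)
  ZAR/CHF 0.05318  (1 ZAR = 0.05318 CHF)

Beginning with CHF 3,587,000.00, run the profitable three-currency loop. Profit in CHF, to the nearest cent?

Profit: CHF 49,765.84

Profitable loop is CHF → CNY → ZAR → CHF:
CHF 3,587,000.00 × 7.544 = CNY 27,060,328.00
CNY 27,060,328.00 ÷ 0.3957 = ZAR 68,385,969.17
ZAR 68,385,969.17 × 0.05318 = CHF 3,636,765.84
Profit = CHF 3,636,765.84 − CHF 3,587,000.00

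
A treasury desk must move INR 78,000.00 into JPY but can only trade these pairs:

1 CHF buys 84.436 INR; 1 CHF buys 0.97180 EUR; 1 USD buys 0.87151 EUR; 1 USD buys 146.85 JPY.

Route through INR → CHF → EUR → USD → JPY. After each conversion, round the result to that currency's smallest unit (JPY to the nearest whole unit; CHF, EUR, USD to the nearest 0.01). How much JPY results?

INR 78,000.00 ÷ 84.436 = CHF 923.78
CHF 923.78 × 0.97180 = EUR 897.73
EUR 897.73 ÷ 0.87151 = USD 1,030.09
USD 1,030.09 × 146.85 = JPY 151,269

JPY 151,269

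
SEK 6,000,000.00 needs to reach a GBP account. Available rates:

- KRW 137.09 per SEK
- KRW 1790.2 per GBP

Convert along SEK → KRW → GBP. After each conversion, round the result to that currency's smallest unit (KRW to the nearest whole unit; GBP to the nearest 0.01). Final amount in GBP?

SEK 6,000,000.00 × 137.09 = KRW 822,540,000
KRW 822,540,000 ÷ 1790.2 = GBP 459,468.22

GBP 459,468.22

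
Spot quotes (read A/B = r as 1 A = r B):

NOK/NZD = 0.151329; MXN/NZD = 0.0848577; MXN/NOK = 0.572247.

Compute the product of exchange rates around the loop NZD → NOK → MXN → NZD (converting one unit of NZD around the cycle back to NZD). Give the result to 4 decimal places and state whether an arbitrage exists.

0.9799 (arbitrage exists)

Around NZD → NOK → MXN → NZD: 1 ÷ 0.151329 ÷ 0.572247 × 0.0848577 = 0.979909
Product < 1; profitable direction is NZD → MXN → NOK → NZD.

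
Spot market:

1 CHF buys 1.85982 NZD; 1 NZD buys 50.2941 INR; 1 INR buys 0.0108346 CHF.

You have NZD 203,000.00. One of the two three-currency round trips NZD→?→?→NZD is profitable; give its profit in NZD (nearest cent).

Profitable loop is NZD → INR → CHF → NZD:
NZD 203,000.00 × 50.2941 = INR 10,209,702.30
INR 10,209,702.30 × 0.0108346 = CHF 110,618.04
CHF 110,618.04 × 1.85982 = NZD 205,729.64
Profit = NZD 205,729.64 − NZD 203,000.00

Profit: NZD 2,729.64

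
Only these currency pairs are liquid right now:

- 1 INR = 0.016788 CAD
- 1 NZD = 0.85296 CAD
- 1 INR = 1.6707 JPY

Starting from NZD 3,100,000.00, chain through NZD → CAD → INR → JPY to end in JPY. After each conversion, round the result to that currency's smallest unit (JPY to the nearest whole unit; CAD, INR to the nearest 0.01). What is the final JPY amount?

NZD 3,100,000.00 × 0.85296 = CAD 2,644,176.00
CAD 2,644,176.00 ÷ 0.016788 = INR 157,503,931.38
INR 157,503,931.38 × 1.6707 = JPY 263,141,818

JPY 263,141,818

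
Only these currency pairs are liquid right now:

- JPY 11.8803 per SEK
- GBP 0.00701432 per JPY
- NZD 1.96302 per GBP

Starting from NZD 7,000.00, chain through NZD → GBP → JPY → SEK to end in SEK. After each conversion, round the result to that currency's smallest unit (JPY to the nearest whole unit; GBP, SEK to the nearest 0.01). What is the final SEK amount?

SEK 42,791.76

NZD 7,000.00 ÷ 1.96302 = GBP 3,565.93
GBP 3,565.93 ÷ 0.00701432 = JPY 508,379
JPY 508,379 ÷ 11.8803 = SEK 42,791.76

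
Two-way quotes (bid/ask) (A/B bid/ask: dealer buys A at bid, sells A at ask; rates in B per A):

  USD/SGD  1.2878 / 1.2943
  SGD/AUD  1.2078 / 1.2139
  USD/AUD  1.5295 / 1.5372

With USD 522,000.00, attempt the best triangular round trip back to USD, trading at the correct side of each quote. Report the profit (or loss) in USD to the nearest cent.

Net profit: USD 6,181.97

Best loop USD → SGD → AUD → USD:
USD 522,000.00 × 1.2878 (sell USD at bid) = SGD 672,231.60
SGD 672,231.60 × 1.2078 (sell SGD at bid) = AUD 811,921.33
AUD 811,921.33 ÷ 1.5372 (buy USD at ask) = USD 528,181.97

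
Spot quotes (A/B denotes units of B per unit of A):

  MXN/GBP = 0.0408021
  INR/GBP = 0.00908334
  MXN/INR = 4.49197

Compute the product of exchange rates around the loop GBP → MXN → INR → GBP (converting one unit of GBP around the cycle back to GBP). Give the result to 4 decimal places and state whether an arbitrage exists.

1.0000 (no arbitrage)

Around GBP → MXN → INR → GBP: 1 ÷ 0.0408021 × 4.49197 × 0.00908334 = 1.000000
Product ≈ 1 (deviation 0.000%, within rounding noise).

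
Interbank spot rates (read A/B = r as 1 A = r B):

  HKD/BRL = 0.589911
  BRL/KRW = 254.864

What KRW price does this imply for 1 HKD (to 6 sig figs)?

1 HKD × 0.589911 = 0.589911 BRL
0.589911 BRL × 254.864 = 150.347 KRW

HKD/KRW = 150.347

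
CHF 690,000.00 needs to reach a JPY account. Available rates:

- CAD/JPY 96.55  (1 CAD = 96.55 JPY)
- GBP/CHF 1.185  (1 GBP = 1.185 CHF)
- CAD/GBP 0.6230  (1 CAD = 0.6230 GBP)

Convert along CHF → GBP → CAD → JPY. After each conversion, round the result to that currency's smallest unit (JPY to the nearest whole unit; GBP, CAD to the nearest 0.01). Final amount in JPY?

JPY 90,239,144

CHF 690,000.00 ÷ 1.185 = GBP 582,278.48
GBP 582,278.48 ÷ 0.6230 = CAD 934,636.40
CAD 934,636.40 × 96.55 = JPY 90,239,144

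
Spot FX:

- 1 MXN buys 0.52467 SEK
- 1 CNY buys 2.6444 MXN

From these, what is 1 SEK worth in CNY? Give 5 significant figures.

SEK/CNY = 0.72075

1 SEK ÷ 0.52467 = 1.90596 MXN
1.90596 MXN ÷ 2.6444 = 0.720753 CNY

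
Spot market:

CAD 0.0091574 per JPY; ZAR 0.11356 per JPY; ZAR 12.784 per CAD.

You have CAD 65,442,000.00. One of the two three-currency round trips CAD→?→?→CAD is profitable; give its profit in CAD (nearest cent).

Profitable loop is CAD → ZAR → JPY → CAD:
CAD 65,442,000.00 × 12.784 = ZAR 836,610,528.00
ZAR 836,610,528.00 ÷ 0.11356 = JPY 7,367,123,353
JPY 7,367,123,353 × 0.0091574 = CAD 67,463,695.40
Profit = CAD 67,463,695.40 − CAD 65,442,000.00

Profit: CAD 2,021,695.40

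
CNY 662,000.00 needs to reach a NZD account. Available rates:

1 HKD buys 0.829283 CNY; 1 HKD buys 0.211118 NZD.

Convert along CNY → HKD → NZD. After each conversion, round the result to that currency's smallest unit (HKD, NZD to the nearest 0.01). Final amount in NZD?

NZD 168,531.27

CNY 662,000.00 ÷ 0.829283 = HKD 798,279.96
HKD 798,279.96 × 0.211118 = NZD 168,531.27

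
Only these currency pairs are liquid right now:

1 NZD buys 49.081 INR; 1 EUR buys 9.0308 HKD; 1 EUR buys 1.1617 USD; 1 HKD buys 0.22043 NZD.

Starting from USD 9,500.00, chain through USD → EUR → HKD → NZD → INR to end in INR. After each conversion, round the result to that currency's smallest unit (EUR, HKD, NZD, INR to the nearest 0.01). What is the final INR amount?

INR 798,987.14

USD 9,500.00 ÷ 1.1617 = EUR 8,177.67
EUR 8,177.67 × 9.0308 = HKD 73,850.90
HKD 73,850.90 × 0.22043 = NZD 16,278.95
NZD 16,278.95 × 49.081 = INR 798,987.14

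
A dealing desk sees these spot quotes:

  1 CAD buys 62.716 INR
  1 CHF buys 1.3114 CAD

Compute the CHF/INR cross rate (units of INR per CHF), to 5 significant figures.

CHF/INR = 82.246

1 CHF × 1.3114 = 1.3114 CAD
1.3114 CAD × 62.716 = 82.2458 INR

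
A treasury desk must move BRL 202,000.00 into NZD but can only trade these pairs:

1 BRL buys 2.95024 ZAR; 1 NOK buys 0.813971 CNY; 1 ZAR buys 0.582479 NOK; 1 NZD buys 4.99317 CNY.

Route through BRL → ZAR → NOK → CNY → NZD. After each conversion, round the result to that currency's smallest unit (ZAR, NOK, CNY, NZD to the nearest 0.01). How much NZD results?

NZD 56,587.64

BRL 202,000.00 × 2.95024 = ZAR 595,948.48
ZAR 595,948.48 × 0.582479 = NOK 347,127.47
NOK 347,127.47 × 0.813971 = CNY 282,551.69
CNY 282,551.69 ÷ 4.99317 = NZD 56,587.64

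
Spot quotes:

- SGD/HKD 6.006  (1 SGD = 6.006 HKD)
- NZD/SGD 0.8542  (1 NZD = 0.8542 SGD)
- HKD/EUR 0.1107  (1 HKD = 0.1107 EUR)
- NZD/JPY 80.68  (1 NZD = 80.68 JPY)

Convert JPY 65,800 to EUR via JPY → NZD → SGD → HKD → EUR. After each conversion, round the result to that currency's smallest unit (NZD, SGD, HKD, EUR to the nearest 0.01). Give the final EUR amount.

EUR 463.18

JPY 65,800 ÷ 80.68 = NZD 815.57
NZD 815.57 × 0.8542 = SGD 696.66
SGD 696.66 × 6.006 = HKD 4,184.14
HKD 4,184.14 × 0.1107 = EUR 463.18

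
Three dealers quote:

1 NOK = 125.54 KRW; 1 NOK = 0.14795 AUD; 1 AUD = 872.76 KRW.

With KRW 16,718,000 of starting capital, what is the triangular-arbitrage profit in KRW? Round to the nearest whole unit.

Profit: KRW 477,389

Profitable loop is KRW → NOK → AUD → KRW:
KRW 16,718,000 ÷ 125.54 = NOK 133,168.71
NOK 133,168.71 × 0.14795 = AUD 19,702.31
AUD 19,702.31 × 872.76 = KRW 17,195,389
Profit = KRW 17,195,389 − KRW 16,718,000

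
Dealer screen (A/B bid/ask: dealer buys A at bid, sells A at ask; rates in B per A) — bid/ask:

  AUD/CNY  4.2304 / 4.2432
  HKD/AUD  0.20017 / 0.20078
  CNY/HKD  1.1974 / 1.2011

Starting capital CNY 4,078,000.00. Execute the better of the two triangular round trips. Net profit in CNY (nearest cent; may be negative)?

Best loop CNY → HKD → AUD → CNY:
CNY 4,078,000.00 × 1.1974 (sell CNY at bid) = HKD 4,882,997.20
HKD 4,882,997.20 × 0.20017 (sell HKD at bid) = AUD 977,429.55
AUD 977,429.55 × 4.2304 (sell AUD at bid) = CNY 4,134,917.97

Net profit: CNY 56,917.97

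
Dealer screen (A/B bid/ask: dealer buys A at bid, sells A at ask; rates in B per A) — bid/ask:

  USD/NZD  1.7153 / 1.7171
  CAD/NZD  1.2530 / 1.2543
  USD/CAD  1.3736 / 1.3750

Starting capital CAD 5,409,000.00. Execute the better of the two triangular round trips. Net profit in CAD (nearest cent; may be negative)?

Net profit: CAD 12,665.84

Best loop CAD → NZD → USD → CAD:
CAD 5,409,000.00 × 1.2530 (sell CAD at bid) = NZD 6,777,477.00
NZD 6,777,477.00 ÷ 1.7171 (buy USD at ask) = USD 3,947,048.51
USD 3,947,048.51 × 1.3736 (sell USD at bid) = CAD 5,421,665.84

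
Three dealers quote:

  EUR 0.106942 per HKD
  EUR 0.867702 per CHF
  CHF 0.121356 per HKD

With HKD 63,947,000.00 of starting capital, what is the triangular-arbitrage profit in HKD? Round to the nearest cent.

Profit: HKD 996,639.77

Profitable loop is HKD → EUR → CHF → HKD:
HKD 63,947,000.00 × 0.106942 = EUR 6,838,620.07
EUR 6,838,620.07 ÷ 0.867702 = CHF 7,881,300.35
CHF 7,881,300.35 ÷ 0.121356 = HKD 64,943,639.77
Profit = HKD 64,943,639.77 − HKD 63,947,000.00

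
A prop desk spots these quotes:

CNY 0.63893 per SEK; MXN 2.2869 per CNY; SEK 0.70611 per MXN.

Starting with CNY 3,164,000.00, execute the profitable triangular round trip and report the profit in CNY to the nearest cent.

Profitable loop is CNY → MXN → SEK → CNY:
CNY 3,164,000.00 × 2.2869 = MXN 7,235,751.60
MXN 7,235,751.60 × 0.70611 = SEK 5,109,236.56
SEK 5,109,236.56 × 0.63893 = CNY 3,264,444.52
Profit = CNY 3,264,444.52 − CNY 3,164,000.00

Profit: CNY 100,444.52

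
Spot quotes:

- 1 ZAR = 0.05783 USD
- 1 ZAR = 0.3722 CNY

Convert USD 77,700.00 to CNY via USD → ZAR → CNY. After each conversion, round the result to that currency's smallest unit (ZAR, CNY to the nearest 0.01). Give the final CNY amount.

CNY 500,085.42

USD 77,700.00 ÷ 0.05783 = ZAR 1,343,593.29
ZAR 1,343,593.29 × 0.3722 = CNY 500,085.42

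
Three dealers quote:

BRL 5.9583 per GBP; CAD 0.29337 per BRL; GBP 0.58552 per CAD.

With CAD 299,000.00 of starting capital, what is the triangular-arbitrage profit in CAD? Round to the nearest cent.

Profitable loop is CAD → GBP → BRL → CAD:
CAD 299,000.00 × 0.58552 = GBP 175,070.48
GBP 175,070.48 × 5.9583 = BRL 1,043,122.44
BRL 1,043,122.44 × 0.29337 = CAD 306,020.83
Profit = CAD 306,020.83 − CAD 299,000.00

Profit: CAD 7,020.83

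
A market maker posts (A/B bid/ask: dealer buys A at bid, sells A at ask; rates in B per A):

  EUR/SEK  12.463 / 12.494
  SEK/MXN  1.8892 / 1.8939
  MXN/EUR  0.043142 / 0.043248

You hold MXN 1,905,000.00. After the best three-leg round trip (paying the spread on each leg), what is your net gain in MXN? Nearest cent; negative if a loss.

Best loop MXN → EUR → SEK → MXN:
MXN 1,905,000.00 × 0.043142 (sell MXN at bid) = EUR 82,185.51
EUR 82,185.51 × 12.463 (sell EUR at bid) = SEK 1,024,278.01
SEK 1,024,278.01 × 1.8892 (sell SEK at bid) = MXN 1,935,066.02

Net profit: MXN 30,066.02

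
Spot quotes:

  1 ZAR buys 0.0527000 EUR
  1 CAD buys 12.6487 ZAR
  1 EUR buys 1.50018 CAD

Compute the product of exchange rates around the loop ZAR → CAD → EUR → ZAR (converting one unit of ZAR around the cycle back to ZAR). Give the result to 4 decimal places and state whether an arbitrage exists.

Around ZAR → CAD → EUR → ZAR: 1 ÷ 12.6487 ÷ 1.50018 ÷ 0.0527000 = 1.000000
Product ≈ 1 (deviation 0.000%, within rounding noise).

1.0000 (no arbitrage)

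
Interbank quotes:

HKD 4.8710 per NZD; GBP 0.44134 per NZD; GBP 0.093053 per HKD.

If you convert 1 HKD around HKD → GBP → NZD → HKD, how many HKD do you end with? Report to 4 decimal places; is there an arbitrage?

Around HKD → GBP → NZD → HKD: 1 × 0.093053 ÷ 0.44134 × 4.8710 = 1.027011
Product > 1; profitable direction is HKD → GBP → NZD → HKD.

1.0270 (arbitrage exists)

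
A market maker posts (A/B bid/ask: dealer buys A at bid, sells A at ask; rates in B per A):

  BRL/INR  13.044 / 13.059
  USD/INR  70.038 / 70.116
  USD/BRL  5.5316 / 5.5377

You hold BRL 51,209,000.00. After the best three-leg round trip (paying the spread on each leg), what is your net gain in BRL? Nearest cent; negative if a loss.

Net profit: BRL 1,488,585.95

Best loop BRL → INR → USD → BRL:
BRL 51,209,000.00 × 13.044 (sell BRL at bid) = INR 667,970,196.00
INR 667,970,196.00 ÷ 70.116 (buy USD at ask) = USD 9,526,644.36
USD 9,526,644.36 × 5.5316 (sell USD at bid) = BRL 52,697,585.95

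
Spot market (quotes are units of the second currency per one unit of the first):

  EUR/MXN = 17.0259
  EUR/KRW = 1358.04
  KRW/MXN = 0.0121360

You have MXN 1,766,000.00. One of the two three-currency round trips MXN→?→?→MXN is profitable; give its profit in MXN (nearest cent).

Profit: MXN 58,368.85

Profitable loop is MXN → KRW → EUR → MXN:
MXN 1,766,000.00 ÷ 0.0121360 = KRW 145,517,469
KRW 145,517,469 ÷ 1358.04 = EUR 107,152.56
EUR 107,152.56 × 17.0259 = MXN 1,824,368.85
Profit = MXN 1,824,368.85 − MXN 1,766,000.00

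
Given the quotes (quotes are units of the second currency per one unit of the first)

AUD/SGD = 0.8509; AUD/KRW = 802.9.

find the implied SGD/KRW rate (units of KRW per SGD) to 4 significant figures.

1 SGD ÷ 0.8509 = 1.17523 AUD
1.17523 AUD × 802.9 = 943.589 KRW

SGD/KRW = 943.6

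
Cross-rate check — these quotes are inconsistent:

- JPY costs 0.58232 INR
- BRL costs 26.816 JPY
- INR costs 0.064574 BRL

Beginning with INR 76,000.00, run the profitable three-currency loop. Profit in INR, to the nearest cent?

Profit: INR 634.97

Profitable loop is INR → BRL → JPY → INR:
INR 76,000.00 × 0.064574 = BRL 4,907.62
BRL 4,907.62 × 26.816 = JPY 131,603
JPY 131,603 × 0.58232 = INR 76,634.97
Profit = INR 76,634.97 − INR 76,000.00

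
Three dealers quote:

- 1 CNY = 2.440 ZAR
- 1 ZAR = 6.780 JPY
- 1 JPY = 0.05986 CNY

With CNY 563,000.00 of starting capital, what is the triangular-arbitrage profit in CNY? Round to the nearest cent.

Profitable loop is CNY → JPY → ZAR → CNY:
CNY 563,000.00 ÷ 0.05986 = JPY 9,405,279
JPY 9,405,279 ÷ 6.780 = ZAR 1,387,209.29
ZAR 1,387,209.29 ÷ 2.440 = CNY 568,528.40
Profit = CNY 568,528.40 − CNY 563,000.00

Profit: CNY 5,528.40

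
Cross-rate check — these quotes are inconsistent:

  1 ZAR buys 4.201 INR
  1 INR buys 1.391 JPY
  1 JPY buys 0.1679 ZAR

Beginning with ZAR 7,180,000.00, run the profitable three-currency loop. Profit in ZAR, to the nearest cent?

Profitable loop is ZAR → JPY → INR → ZAR:
ZAR 7,180,000.00 ÷ 0.1679 = JPY 42,763,550
JPY 42,763,550 ÷ 1.391 = INR 30,743,026.41
INR 30,743,026.41 ÷ 4.201 = ZAR 7,318,025.81
Profit = ZAR 7,318,025.81 − ZAR 7,180,000.00

Profit: ZAR 138,025.81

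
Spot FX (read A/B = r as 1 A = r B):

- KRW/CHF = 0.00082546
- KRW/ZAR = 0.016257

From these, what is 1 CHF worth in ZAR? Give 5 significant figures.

1 CHF ÷ 0.00082546 = 1211.45 KRW
1211.45 KRW × 0.016257 = 19.6945 ZAR

CHF/ZAR = 19.694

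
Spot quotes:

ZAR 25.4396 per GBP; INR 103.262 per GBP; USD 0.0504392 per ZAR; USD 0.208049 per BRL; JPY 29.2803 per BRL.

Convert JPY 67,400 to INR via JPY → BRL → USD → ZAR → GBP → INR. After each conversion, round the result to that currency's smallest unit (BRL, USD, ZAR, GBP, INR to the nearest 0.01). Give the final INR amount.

JPY 67,400 ÷ 29.2803 = BRL 2,301.89
BRL 2,301.89 × 0.208049 = USD 478.91
USD 478.91 ÷ 0.0504392 = ZAR 9,494.80
ZAR 9,494.80 ÷ 25.4396 = GBP 373.23
GBP 373.23 × 103.262 = INR 38,540.48

INR 38,540.48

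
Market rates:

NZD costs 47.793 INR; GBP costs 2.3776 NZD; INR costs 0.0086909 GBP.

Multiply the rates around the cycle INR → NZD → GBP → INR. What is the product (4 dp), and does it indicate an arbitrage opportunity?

1.0126 (arbitrage exists)

Around INR → NZD → GBP → INR: 1 ÷ 47.793 ÷ 2.3776 ÷ 0.0086909 = 1.012587
Product > 1; profitable direction is INR → NZD → GBP → INR.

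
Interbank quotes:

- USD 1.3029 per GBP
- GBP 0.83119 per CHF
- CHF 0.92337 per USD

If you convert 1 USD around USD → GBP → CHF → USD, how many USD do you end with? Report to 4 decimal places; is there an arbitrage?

1.0000 (no arbitrage)

Around USD → GBP → CHF → USD: 1 ÷ 1.3029 ÷ 0.83119 ÷ 0.92337 = 1.000030
Product ≈ 1 (deviation 0.003%, within rounding noise).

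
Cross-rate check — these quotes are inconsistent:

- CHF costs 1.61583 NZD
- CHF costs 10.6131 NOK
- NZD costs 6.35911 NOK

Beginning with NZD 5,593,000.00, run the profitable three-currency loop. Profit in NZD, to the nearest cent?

Profit: NZD 183,902.94

Profitable loop is NZD → CHF → NOK → NZD:
NZD 5,593,000.00 ÷ 1.61583 = CHF 3,461,378.98
CHF 3,461,378.98 × 10.6131 = NOK 36,735,961.27
NOK 36,735,961.27 ÷ 6.35911 = NZD 5,776,902.94
Profit = NZD 5,776,902.94 − NZD 5,593,000.00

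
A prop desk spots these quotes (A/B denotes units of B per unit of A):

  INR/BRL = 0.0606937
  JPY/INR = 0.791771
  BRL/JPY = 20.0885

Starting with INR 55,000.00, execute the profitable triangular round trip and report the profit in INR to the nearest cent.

Profit: INR 1,973.38

Profitable loop is INR → JPY → BRL → INR:
INR 55,000.00 ÷ 0.791771 = JPY 69,465
JPY 69,465 ÷ 20.0885 = BRL 3,457.93
BRL 3,457.93 ÷ 0.0606937 = INR 56,973.38
Profit = INR 56,973.38 − INR 55,000.00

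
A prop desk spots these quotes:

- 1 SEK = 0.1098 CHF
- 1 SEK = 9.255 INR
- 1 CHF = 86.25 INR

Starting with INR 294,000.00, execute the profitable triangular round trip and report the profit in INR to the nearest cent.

Profitable loop is INR → SEK → CHF → INR:
INR 294,000.00 ÷ 9.255 = SEK 31,766.61
SEK 31,766.61 × 0.1098 = CHF 3,487.97
CHF 3,487.97 × 86.25 = INR 300,837.76
Profit = INR 300,837.76 − INR 294,000.00

Profit: INR 6,837.76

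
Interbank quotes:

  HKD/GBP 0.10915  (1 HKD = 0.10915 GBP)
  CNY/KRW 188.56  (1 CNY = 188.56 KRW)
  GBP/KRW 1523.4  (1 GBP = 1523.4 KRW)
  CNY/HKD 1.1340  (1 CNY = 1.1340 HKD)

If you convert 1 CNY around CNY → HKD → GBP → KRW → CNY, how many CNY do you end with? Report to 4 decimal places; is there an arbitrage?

Around CNY → HKD → GBP → KRW → CNY: 1 × 1.1340 × 0.10915 × 1523.4 ÷ 188.56 = 1.000003
Product ≈ 1 (deviation 0.000%, within rounding noise).

1.0000 (no arbitrage)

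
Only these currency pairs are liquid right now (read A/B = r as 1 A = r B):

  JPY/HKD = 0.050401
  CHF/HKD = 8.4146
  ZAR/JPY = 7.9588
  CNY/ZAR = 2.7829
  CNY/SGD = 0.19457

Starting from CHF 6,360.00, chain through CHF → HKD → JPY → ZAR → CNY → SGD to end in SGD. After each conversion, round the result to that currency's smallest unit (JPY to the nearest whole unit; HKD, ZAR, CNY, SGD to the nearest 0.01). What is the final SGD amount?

SGD 9,327.86

CHF 6,360.00 × 8.4146 = HKD 53,516.86
HKD 53,516.86 ÷ 0.050401 = JPY 1,061,821
JPY 1,061,821 ÷ 7.9588 = ZAR 133,414.71
ZAR 133,414.71 ÷ 2.7829 = CNY 47,940.89
CNY 47,940.89 × 0.19457 = SGD 9,327.86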